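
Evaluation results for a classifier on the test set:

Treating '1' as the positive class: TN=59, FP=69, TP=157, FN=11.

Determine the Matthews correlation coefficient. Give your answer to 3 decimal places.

0.461

MCC = (TP·TN − FP·FN) / √((TP+FP)(TP+FN)(TN+FP)(TN+FN))
Numerator = 157·59 − 69·11 = 8504
Denominator = √(226·168·128·70) = √340193280 = 18444.3292
MCC = 8504 / 18444.3292 = 0.461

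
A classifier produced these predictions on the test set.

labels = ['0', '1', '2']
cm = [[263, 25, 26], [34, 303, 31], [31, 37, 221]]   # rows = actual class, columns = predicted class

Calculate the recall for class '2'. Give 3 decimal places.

0.765

Take TP from the diagonal, FP from the rest of the '2' prediction marginal, FN from the rest of the '2' actual marginal.
recall = TP/(TP+FN).
2: TP=221, FN=31+37=68 → 221/289 = 0.7647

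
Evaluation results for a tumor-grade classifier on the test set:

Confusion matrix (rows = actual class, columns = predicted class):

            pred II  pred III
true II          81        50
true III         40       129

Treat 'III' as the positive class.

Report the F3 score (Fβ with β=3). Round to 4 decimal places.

0.7588

Fβ = (1+β²)·TP / ((1+β²)·TP + β²·FN + FP), with β²=9
= 10·129 / (10·129 + 9·40 + 50) = 0.7588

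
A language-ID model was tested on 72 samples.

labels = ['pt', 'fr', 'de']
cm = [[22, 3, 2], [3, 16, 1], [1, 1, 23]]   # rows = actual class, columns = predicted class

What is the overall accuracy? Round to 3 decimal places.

0.847

Accuracy = trace / total = (22+16+23=61) / 72 = 61/72 = 0.847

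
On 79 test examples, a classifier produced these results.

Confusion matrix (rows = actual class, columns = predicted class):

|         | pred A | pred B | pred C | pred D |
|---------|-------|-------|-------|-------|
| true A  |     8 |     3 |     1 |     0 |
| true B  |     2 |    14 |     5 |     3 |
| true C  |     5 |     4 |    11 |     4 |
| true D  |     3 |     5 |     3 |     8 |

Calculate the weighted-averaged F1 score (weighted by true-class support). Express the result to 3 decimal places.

0.516

Per-class F1 score (2·TP/(2·TP+FP+FN)):
  A: TP=8, FP=2+5+3=10, FN=3+1+0=4 → 16/30 = 0.5333
  B: TP=14, FP=3+4+5=12, FN=2+5+3=10 → 28/50 = 0.5600
  C: TP=11, FP=1+5+3=9, FN=5+4+4=13 → 22/44 = 0.5000
  D: TP=8, FP=0+3+4=7, FN=3+5+3=11 → 16/34 = 0.4706
Weighted-F1 score = Σ (supportᵢ/N)·F1 scoreᵢ with N=79: (12/79)·0.5333 + (24/79)·0.5600 + (24/79)·0.5000 + (19/79)·0.4706 = 0.516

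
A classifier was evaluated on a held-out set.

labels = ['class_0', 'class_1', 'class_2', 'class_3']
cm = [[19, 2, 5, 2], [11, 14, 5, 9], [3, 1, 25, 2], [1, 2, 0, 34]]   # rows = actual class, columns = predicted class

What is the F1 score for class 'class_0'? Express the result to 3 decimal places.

0.613

One-vs-rest for 'class_0': TP = diagonal; FP = other classes predicted 'class_0'; FN = 'class_0' predicted as other.
F1 score = 2·TP/(2·TP+FP+FN).
class_0: TP=19, FP=11+3+1=15, FN=2+5+2=9 → 38/62 = 0.6129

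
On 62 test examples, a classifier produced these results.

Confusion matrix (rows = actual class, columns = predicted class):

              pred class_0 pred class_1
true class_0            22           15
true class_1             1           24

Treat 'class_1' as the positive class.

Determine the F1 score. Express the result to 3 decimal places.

Precision = TP/(TP+FP) = 24/39 = 0.6154
Recall = TP/(TP+FN) = 24/25 = 0.9600
F1 = 2·TP/(2·TP+FP+FN) = 48/64 = 0.750

0.750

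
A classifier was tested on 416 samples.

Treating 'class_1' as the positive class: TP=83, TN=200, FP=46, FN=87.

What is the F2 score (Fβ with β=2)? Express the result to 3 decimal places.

Fβ = (1+β²)·TP / ((1+β²)·TP + β²·FN + FP), with β²=4
= 5·83 / (5·83 + 4·87 + 46) = 0.513

0.513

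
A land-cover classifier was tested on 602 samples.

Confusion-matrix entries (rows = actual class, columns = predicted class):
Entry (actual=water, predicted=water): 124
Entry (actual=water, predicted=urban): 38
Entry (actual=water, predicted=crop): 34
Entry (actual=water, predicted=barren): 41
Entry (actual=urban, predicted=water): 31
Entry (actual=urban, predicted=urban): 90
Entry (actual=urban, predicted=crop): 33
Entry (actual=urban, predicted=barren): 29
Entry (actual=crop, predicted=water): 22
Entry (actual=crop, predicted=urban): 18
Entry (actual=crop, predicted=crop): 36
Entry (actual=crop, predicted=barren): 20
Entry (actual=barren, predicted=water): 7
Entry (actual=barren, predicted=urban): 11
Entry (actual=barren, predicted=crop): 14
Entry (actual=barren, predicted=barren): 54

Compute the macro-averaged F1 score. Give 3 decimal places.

Per-class F1 score (2·TP/(2·TP+FP+FN)):
  water: TP=124, FP=31+22+7=60, FN=38+34+41=113 → 248/421 = 0.5891
  urban: TP=90, FP=38+18+11=67, FN=31+33+29=93 → 180/340 = 0.5294
  crop: TP=36, FP=34+33+14=81, FN=22+18+20=60 → 72/213 = 0.3380
  barren: TP=54, FP=41+29+20=90, FN=7+11+14=32 → 108/230 = 0.4696
Macro-F1 score = mean = (0.5891 + 0.5294 + 0.3380 + 0.4696) / 4 = 0.482

0.482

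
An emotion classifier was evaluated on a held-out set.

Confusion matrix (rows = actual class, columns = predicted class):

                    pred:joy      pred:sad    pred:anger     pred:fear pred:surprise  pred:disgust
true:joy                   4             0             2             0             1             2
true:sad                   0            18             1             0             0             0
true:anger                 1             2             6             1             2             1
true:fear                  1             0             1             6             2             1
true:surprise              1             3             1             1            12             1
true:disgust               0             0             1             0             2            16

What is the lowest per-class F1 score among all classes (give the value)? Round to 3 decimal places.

0.480

Per-class F1 score (2·TP/(2·TP+FP+FN)):
  joy: TP=4, FP=0+1+1+1+0=3, FN=0+2+0+1+2=5 → 8/16 = 0.5000
  sad: TP=18, FP=0+2+0+3+0=5, FN=0+1+0+0+0=1 → 36/42 = 0.8571
  anger: TP=6, FP=2+1+1+1+1=6, FN=1+2+1+2+1=7 → 12/25 = 0.4800
  fear: TP=6, FP=0+0+1+1+0=2, FN=1+0+1+2+1=5 → 12/19 = 0.6316
  surprise: TP=12, FP=1+0+2+2+2=7, FN=1+3+1+1+1=7 → 24/38 = 0.6316
  disgust: TP=16, FP=2+0+1+1+1=5, FN=0+0+1+0+2=3 → 32/40 = 0.8000
Lowest is class 'anger' with F1 score = 0.480.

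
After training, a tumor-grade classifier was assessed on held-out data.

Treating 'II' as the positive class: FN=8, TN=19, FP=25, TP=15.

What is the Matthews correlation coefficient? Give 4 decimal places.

0.0813

MCC = (TP·TN − FP·FN) / √((TP+FP)(TP+FN)(TN+FP)(TN+FN))
Numerator = 15·19 − 25·8 = 85
Denominator = √(40·23·44·27) = √1092960 = 1045.4473
MCC = 85 / 1045.4473 = 0.0813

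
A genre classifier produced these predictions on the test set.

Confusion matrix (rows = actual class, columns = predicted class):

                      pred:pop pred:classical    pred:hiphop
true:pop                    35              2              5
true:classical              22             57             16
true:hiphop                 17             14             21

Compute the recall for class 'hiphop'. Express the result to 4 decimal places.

Take TP from the diagonal, FP from the rest of the 'hiphop' prediction marginal, FN from the rest of the 'hiphop' actual marginal.
recall = TP/(TP+FN).
hiphop: TP=21, FN=17+14=31 → 21/52 = 0.40385

0.4038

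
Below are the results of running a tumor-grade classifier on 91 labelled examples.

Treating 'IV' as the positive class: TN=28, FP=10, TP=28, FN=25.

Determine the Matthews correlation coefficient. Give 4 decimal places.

MCC = (TP·TN − FP·FN) / √((TP+FP)(TP+FN)(TN+FP)(TN+FN))
Numerator = 28·28 − 10·25 = 534
Denominator = √(38·53·38·53) = √4056196 = 2014.0000
MCC = 534 / 2014.0000 = 0.2651

0.2651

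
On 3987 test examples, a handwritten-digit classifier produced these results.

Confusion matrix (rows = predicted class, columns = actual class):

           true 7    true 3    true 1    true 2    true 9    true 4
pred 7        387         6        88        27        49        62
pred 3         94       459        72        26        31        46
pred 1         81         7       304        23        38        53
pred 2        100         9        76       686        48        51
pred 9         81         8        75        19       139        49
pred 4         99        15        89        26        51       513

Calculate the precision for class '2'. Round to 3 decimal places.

0.707

precision = TP/(TP+FP).
2: TP=686, FP=100+9+76+48+51=284 → 686/970 = 0.7072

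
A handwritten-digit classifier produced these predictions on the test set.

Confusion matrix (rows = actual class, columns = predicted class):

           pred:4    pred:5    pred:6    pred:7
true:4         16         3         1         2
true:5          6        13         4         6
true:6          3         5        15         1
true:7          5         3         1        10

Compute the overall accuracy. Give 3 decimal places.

Accuracy = trace / total = (16+13+15+10=54) / 94 = 54/94 = 0.574

0.574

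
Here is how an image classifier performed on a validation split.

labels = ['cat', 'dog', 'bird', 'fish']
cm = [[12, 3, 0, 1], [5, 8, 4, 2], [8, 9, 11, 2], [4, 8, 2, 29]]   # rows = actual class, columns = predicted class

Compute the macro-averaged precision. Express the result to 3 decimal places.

0.550

Per-class precision (TP/(TP+FP)):
  cat: TP=12, FP=5+8+4=17 → 12/29 = 0.4138
  dog: TP=8, FP=3+9+8=20 → 8/28 = 0.2857
  bird: TP=11, FP=0+4+2=6 → 11/17 = 0.6471
  fish: TP=29, FP=1+2+2=5 → 29/34 = 0.8529
Macro-precision = mean = (0.4138 + 0.2857 + 0.6471 + 0.8529) / 4 = 0.550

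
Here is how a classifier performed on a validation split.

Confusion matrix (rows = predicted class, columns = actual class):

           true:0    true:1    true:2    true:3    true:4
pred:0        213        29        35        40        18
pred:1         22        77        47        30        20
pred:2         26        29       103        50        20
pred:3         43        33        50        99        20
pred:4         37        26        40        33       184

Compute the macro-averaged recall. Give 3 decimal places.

Per-class recall (TP/(TP+FN)):
  0: TP=213, FN=22+26+43+37=128 → 213/341 = 0.6246
  1: TP=77, FN=29+29+33+26=117 → 77/194 = 0.3969
  2: TP=103, FN=35+47+50+40=172 → 103/275 = 0.3745
  3: TP=99, FN=40+30+50+33=153 → 99/252 = 0.3929
  4: TP=184, FN=18+20+20+20=78 → 184/262 = 0.7023
Macro-recall = mean = (0.6246 + 0.3969 + 0.3745 + 0.3929 + 0.7023) / 5 = 0.498

0.498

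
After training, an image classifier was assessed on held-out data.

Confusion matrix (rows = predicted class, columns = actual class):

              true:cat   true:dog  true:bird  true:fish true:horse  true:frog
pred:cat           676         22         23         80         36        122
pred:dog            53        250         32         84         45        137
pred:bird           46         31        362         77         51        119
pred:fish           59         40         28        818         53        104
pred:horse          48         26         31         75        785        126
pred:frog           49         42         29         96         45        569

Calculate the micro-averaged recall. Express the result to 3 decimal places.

0.657

Micro-averaging pools counts across classes: ΣTP=3460, ΣFP=1809, ΣFN=1809.
Micro-recall = TP/(TP+FN) on pooled counts = 0.657 (equals overall accuracy in single-label multiclass).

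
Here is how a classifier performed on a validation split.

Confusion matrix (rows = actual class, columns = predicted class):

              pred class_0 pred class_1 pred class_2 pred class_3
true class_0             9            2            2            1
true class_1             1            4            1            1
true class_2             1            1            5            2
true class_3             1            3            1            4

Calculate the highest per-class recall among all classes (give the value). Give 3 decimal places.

0.643

Per-class recall (TP/(TP+FN)):
  class_0: TP=9, FN=2+2+1=5 → 9/14 = 0.6429
  class_1: TP=4, FN=1+1+1=3 → 4/7 = 0.5714
  class_2: TP=5, FN=1+1+2=4 → 5/9 = 0.5556
  class_3: TP=4, FN=1+3+1=5 → 4/9 = 0.4444
Highest is class 'class_0' with recall = 0.643.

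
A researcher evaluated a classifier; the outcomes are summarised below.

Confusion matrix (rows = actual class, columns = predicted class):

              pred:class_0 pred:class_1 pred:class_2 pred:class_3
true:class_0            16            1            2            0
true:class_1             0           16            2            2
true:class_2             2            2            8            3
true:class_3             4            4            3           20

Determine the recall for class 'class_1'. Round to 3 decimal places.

Take TP from the diagonal, FP from the rest of the 'class_1' prediction marginal, FN from the rest of the 'class_1' actual marginal.
recall = TP/(TP+FN).
class_1: TP=16, FN=0+2+2=4 → 16/20 = 0.8000

0.800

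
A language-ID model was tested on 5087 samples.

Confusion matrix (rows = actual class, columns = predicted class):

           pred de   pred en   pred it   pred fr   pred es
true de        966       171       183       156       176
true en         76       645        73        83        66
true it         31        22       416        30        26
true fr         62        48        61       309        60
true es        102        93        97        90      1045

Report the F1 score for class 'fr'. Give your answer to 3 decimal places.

0.512

Take TP from the diagonal, FP from the rest of the 'fr' prediction marginal, FN from the rest of the 'fr' actual marginal.
F1 score = 2·TP/(2·TP+FP+FN).
fr: TP=309, FP=156+83+30+90=359, FN=62+48+61+60=231 → 618/1208 = 0.5116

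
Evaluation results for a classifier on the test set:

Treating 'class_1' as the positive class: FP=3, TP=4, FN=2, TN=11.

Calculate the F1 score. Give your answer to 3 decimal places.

0.615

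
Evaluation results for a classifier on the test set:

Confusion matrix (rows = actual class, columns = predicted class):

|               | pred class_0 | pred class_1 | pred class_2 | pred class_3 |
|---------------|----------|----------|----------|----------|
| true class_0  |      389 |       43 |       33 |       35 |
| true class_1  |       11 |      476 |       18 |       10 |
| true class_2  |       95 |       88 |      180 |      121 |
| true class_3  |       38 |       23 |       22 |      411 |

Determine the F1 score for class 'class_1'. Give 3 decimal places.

0.831

Take TP from the diagonal, FP from the rest of the 'class_1' prediction marginal, FN from the rest of the 'class_1' actual marginal.
F1 score = 2·TP/(2·TP+FP+FN).
class_1: TP=476, FP=43+88+23=154, FN=11+18+10=39 → 952/1145 = 0.8314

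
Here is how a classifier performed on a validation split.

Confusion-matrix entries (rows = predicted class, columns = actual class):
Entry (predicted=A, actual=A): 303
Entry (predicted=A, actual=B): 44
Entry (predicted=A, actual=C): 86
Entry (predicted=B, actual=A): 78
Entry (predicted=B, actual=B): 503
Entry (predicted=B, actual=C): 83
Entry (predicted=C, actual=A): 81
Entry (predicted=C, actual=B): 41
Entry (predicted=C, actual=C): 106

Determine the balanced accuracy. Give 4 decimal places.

Balanced accuracy = mean of per-class recall.
  A: recall = 303/462 = 0.65584
  B: recall = 503/588 = 0.85544
  C: recall = 106/275 = 0.38545
Mean = (0.65584 + 0.85544 + 0.38545) / 3 = 0.6322

0.6322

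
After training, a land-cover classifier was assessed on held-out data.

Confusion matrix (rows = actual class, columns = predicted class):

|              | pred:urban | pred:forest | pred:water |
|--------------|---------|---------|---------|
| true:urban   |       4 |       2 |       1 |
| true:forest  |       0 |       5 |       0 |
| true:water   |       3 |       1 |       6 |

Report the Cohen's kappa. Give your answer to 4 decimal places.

Observed agreement pₒ = trace/N = 15/22 = 0.68182
Expected agreement pₑ = Σ (rowᵢ·colᵢ)/N² = (7·7 + 5·8 + 10·7)/22² = 0.32851
κ = (pₒ − pₑ)/(1 − pₑ) = (0.68182 − 0.32851)/(1 − 0.32851) = 0.5262

0.5262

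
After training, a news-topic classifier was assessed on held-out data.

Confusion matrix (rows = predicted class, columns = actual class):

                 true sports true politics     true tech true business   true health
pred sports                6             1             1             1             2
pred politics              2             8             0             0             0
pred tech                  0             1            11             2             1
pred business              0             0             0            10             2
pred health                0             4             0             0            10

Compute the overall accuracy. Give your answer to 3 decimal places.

Accuracy = trace / total = (6+8+11+10+10=45) / 62 = 45/62 = 0.726

0.726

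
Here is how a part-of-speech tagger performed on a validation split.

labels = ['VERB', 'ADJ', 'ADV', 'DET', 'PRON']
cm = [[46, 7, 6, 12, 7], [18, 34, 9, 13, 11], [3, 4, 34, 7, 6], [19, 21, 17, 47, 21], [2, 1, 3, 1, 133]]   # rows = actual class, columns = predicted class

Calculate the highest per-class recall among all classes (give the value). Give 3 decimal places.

0.950

Per-class recall (TP/(TP+FN)):
  VERB: TP=46, FN=7+6+12+7=32 → 46/78 = 0.5897
  ADJ: TP=34, FN=18+9+13+11=51 → 34/85 = 0.4000
  ADV: TP=34, FN=3+4+7+6=20 → 34/54 = 0.6296
  DET: TP=47, FN=19+21+17+21=78 → 47/125 = 0.3760
  PRON: TP=133, FN=2+1+3+1=7 → 133/140 = 0.9500
Highest is class 'PRON' with recall = 0.950.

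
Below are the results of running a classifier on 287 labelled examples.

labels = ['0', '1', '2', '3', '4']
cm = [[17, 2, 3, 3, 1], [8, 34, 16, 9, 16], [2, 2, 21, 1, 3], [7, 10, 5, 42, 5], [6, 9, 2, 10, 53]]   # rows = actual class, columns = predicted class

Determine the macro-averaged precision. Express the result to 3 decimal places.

0.559

Per-class precision (TP/(TP+FP)):
  0: TP=17, FP=8+2+7+6=23 → 17/40 = 0.4250
  1: TP=34, FP=2+2+10+9=23 → 34/57 = 0.5965
  2: TP=21, FP=3+16+5+2=26 → 21/47 = 0.4468
  3: TP=42, FP=3+9+1+10=23 → 42/65 = 0.6462
  4: TP=53, FP=1+16+3+5=25 → 53/78 = 0.6795
Macro-precision = mean = (0.4250 + 0.5965 + 0.4468 + 0.6462 + 0.6795) / 5 = 0.559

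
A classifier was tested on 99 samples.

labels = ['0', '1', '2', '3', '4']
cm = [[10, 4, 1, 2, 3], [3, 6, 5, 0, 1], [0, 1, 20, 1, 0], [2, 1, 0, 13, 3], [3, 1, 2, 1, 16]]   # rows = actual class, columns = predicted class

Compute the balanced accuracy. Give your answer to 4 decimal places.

0.6378

Balanced accuracy = mean of per-class recall.
  0: recall = 10/20 = 0.50000
  1: recall = 6/15 = 0.40000
  2: recall = 20/22 = 0.90909
  3: recall = 13/19 = 0.68421
  4: recall = 16/23 = 0.69565
Mean = (0.50000 + 0.40000 + 0.90909 + 0.68421 + 0.69565) / 5 = 0.6378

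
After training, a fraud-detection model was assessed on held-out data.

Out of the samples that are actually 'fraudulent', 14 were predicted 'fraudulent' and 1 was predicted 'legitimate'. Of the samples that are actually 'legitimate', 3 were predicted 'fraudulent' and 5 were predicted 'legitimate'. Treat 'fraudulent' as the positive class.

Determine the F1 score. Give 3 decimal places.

Precision = TP/(TP+FP) = 14/17 = 0.8235
Recall = TP/(TP+FN) = 14/15 = 0.9333
F1 = 2·TP/(2·TP+FP+FN) = 28/32 = 0.875

0.875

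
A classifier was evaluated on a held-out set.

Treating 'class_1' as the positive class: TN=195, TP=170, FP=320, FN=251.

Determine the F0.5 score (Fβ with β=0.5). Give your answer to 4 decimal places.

Fβ = (1+β²)·TP / ((1+β²)·TP + β²·FN + FP), with β²=1/4
= 1.25·170 / (1.25·170 + 0.25·251 + 320) = 0.3570

0.3570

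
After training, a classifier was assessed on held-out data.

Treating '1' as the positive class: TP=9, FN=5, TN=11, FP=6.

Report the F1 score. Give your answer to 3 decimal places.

Precision = TP/(TP+FP) = 9/15 = 0.6000
Recall = TP/(TP+FN) = 9/14 = 0.6429
F1 = 2·TP/(2·TP+FP+FN) = 18/29 = 0.621

0.621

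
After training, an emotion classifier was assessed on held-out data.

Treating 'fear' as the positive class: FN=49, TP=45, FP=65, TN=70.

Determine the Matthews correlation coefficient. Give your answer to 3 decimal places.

-0.003

MCC = (TP·TN − FP·FN) / √((TP+FP)(TP+FN)(TN+FP)(TN+FN))
Numerator = 45·70 − 65·49 = -35
Denominator = √(110·94·135·119) = √166112100 = 12888.4483
MCC = -35 / 12888.4483 = -0.003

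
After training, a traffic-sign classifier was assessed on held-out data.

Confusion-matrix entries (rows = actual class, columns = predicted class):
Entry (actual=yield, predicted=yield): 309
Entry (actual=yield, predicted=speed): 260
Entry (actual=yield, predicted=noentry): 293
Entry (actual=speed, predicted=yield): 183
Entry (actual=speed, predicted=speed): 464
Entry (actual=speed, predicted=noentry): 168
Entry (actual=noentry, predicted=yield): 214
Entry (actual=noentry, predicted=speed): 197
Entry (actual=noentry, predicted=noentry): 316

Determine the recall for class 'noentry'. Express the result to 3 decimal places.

0.435

Take TP from the diagonal, FP from the rest of the 'noentry' prediction marginal, FN from the rest of the 'noentry' actual marginal.
recall = TP/(TP+FN).
noentry: TP=316, FN=214+197=411 → 316/727 = 0.4347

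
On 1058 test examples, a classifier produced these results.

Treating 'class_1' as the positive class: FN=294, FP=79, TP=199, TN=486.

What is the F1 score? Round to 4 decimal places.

0.5162

Precision = TP/(TP+FP) = 199/278 = 0.7158
Recall = TP/(TP+FN) = 199/493 = 0.4037
F1 = 2·TP/(2·TP+FP+FN) = 398/771 = 0.5162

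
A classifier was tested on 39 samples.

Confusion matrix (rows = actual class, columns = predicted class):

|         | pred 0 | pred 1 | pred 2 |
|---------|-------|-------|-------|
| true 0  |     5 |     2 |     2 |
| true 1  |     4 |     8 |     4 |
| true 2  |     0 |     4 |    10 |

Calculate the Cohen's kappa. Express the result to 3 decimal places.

0.371

Observed agreement pₒ = trace/N = 23/39 = 0.5897
Expected agreement pₑ = Σ (rowᵢ·colᵢ)/N² = (9·9 + 16·14 + 14·16)/39² = 0.3478
κ = (pₒ − pₑ)/(1 − pₑ) = (0.5897 − 0.3478)/(1 − 0.3478) = 0.371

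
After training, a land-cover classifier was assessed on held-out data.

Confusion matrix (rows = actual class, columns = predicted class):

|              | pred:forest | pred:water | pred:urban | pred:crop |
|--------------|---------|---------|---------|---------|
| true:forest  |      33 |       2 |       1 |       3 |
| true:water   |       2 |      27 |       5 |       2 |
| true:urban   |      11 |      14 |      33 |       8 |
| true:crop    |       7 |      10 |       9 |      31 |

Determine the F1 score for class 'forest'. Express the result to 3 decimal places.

Treat 'forest' as positive and all other classes as negative.
F1 score = 2·TP/(2·TP+FP+FN).
forest: TP=33, FP=2+11+7=20, FN=2+1+3=6 → 66/92 = 0.7174

0.717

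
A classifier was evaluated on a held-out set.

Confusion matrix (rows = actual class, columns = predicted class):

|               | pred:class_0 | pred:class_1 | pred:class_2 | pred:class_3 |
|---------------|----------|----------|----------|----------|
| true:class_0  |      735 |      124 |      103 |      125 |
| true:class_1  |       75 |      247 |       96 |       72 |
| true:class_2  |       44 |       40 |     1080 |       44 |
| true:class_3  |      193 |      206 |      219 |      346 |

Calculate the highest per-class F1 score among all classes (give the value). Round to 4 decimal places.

0.7982

Per-class F1 score (2·TP/(2·TP+FP+FN)):
  class_0: TP=735, FP=75+44+193=312, FN=124+103+125=352 → 1470/2134 = 0.68885
  class_1: TP=247, FP=124+40+206=370, FN=75+96+72=243 → 494/1107 = 0.44625
  class_2: TP=1080, FP=103+96+219=418, FN=44+40+44=128 → 2160/2706 = 0.79823
  class_3: TP=346, FP=125+72+44=241, FN=193+206+219=618 → 692/1551 = 0.44616
Highest is class 'class_2' with F1 score = 0.7982.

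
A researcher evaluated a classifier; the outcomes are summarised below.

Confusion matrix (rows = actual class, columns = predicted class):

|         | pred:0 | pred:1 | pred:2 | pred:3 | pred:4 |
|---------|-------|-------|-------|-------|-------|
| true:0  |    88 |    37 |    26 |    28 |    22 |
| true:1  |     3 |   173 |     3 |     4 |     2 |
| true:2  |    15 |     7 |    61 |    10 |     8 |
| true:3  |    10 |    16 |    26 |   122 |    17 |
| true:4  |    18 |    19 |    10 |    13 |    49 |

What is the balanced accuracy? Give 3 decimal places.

0.613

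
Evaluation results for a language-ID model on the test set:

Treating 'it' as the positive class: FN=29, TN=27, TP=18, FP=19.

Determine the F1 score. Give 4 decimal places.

Precision = TP/(TP+FP) = 18/37 = 0.4865
Recall = TP/(TP+FN) = 18/47 = 0.3830
F1 = 2·TP/(2·TP+FP+FN) = 36/84 = 0.4286

0.4286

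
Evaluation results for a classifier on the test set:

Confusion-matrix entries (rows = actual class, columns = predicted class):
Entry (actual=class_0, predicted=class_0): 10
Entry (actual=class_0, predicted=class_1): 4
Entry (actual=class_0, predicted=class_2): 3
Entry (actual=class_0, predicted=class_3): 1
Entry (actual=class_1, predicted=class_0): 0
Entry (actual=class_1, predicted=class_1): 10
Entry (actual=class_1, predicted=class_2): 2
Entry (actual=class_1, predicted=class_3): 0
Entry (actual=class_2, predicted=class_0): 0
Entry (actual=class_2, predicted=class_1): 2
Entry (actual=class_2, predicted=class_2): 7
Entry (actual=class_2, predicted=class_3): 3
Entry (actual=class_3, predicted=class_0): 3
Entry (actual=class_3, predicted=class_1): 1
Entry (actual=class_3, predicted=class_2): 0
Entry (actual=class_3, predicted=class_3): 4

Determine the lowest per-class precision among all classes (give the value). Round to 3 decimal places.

Per-class precision (TP/(TP+FP)):
  class_0: TP=10, FP=0+0+3=3 → 10/13 = 0.7692
  class_1: TP=10, FP=4+2+1=7 → 10/17 = 0.5882
  class_2: TP=7, FP=3+2+0=5 → 7/12 = 0.5833
  class_3: TP=4, FP=1+0+3=4 → 4/8 = 0.5000
Lowest is class 'class_3' with precision = 0.500.

0.500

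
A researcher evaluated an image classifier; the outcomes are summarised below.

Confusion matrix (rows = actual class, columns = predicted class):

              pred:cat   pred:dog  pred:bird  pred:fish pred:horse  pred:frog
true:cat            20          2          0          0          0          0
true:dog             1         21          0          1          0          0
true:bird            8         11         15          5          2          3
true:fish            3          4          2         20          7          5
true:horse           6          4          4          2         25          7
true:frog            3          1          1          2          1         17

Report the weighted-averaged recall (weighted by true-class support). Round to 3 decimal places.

Per-class recall (TP/(TP+FN)):
  cat: TP=20, FN=2+0+0+0+0=2 → 20/22 = 0.9091
  dog: TP=21, FN=1+0+1+0+0=2 → 21/23 = 0.9130
  bird: TP=15, FN=8+11+5+2+3=29 → 15/44 = 0.3409
  fish: TP=20, FN=3+4+2+7+5=21 → 20/41 = 0.4878
  horse: TP=25, FN=6+4+4+2+7=23 → 25/48 = 0.5208
  frog: TP=17, FN=3+1+1+2+1=8 → 17/25 = 0.6800
Weighted-recall = Σ (supportᵢ/N)·recallᵢ with N=203: (22/203)·0.9091 + (23/203)·0.9130 + (44/203)·0.3409 + (41/203)·0.4878 + (48/203)·0.5208 + (25/203)·0.6800 = 0.581

0.581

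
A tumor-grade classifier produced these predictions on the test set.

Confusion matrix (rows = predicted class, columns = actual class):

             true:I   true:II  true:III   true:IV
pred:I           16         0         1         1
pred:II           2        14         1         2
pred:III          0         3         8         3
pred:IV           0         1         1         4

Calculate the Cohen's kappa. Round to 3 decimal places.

Observed agreement pₒ = trace/N = 42/57 = 0.7368
Expected agreement pₑ = Σ (rowᵢ·colᵢ)/N² = (18·18 + 18·19 + 11·14 + 10·6)/57² = 0.2709
κ = (pₒ − pₑ)/(1 − pₑ) = (0.7368 − 0.2709)/(1 − 0.2709) = 0.639

0.639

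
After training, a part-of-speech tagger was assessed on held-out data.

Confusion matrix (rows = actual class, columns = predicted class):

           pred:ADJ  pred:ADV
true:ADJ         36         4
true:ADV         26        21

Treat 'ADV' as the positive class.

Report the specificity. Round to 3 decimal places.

Specificity = TN/(TN+FP) = 36/(36+4) = 0.900

0.900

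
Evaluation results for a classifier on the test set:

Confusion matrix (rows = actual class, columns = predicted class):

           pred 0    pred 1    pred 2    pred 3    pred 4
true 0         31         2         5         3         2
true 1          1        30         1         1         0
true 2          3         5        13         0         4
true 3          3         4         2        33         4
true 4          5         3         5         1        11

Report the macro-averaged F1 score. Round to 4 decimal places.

Per-class F1 score (2·TP/(2·TP+FP+FN)):
  0: TP=31, FP=1+3+3+5=12, FN=2+5+3+2=12 → 62/86 = 0.72093
  1: TP=30, FP=2+5+4+3=14, FN=1+1+1+0=3 → 60/77 = 0.77922
  2: TP=13, FP=5+1+2+5=13, FN=3+5+0+4=12 → 26/51 = 0.50980
  3: TP=33, FP=3+1+0+1=5, FN=3+4+2+4=13 → 66/84 = 0.78571
  4: TP=11, FP=2+0+4+4=10, FN=5+3+5+1=14 → 22/46 = 0.47826
Macro-F1 score = mean = (0.72093 + 0.77922 + 0.50980 + 0.78571 + 0.47826) / 5 = 0.6548

0.6548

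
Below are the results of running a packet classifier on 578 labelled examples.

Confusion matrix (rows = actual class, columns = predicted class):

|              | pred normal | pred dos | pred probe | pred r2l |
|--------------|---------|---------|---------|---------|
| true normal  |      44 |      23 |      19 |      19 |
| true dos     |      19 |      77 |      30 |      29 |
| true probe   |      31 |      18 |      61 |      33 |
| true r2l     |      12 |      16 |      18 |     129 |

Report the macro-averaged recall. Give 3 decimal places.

Per-class recall (TP/(TP+FN)):
  normal: TP=44, FN=23+19+19=61 → 44/105 = 0.4190
  dos: TP=77, FN=19+30+29=78 → 77/155 = 0.4968
  probe: TP=61, FN=31+18+33=82 → 61/143 = 0.4266
  r2l: TP=129, FN=12+16+18=46 → 129/175 = 0.7371
Macro-recall = mean = (0.4190 + 0.4968 + 0.4266 + 0.7371) / 4 = 0.520

0.520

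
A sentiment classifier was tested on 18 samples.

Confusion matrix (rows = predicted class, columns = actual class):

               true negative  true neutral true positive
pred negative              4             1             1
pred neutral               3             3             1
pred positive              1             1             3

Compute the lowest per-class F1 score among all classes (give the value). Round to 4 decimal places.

0.5000

Per-class F1 score (2·TP/(2·TP+FP+FN)):
  negative: TP=4, FP=1+1=2, FN=3+1=4 → 8/14 = 0.57143
  neutral: TP=3, FP=3+1=4, FN=1+1=2 → 6/12 = 0.50000
  positive: TP=3, FP=1+1=2, FN=1+1=2 → 6/10 = 0.60000
Lowest is class 'neutral' with F1 score = 0.5000.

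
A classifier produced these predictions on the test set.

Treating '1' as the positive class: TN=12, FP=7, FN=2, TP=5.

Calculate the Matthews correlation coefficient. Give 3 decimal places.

MCC = (TP·TN − FP·FN) / √((TP+FP)(TP+FN)(TN+FP)(TN+FN))
Numerator = 5·12 − 7·2 = 46
Denominator = √(12·7·19·14) = √22344 = 149.4791
MCC = 46 / 149.4791 = 0.308

0.308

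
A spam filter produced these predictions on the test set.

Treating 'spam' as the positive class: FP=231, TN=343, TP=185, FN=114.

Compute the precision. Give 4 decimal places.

Precision = TP/(TP+FP) = 185/(185+231) = 185/416 = 0.4447

0.4447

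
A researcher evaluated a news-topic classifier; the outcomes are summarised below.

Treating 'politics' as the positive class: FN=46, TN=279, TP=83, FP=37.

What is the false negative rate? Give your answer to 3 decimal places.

FNR = FN/(FN+TP) = 46/(46+83) = 0.357

0.357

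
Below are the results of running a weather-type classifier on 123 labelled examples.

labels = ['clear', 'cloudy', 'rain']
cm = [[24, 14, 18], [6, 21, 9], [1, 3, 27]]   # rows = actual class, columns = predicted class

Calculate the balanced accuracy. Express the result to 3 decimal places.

0.628

Balanced accuracy = mean of per-class recall.
  clear: recall = 24/56 = 0.4286
  cloudy: recall = 21/36 = 0.5833
  rain: recall = 27/31 = 0.8710
Mean = (0.4286 + 0.5833 + 0.8710) / 3 = 0.628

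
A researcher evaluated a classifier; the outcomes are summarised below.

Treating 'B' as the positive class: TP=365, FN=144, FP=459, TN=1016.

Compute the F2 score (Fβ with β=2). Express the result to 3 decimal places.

Fβ = (1+β²)·TP / ((1+β²)·TP + β²·FN + FP), with β²=4
= 5·365 / (5·365 + 4·144 + 459) = 0.638

0.638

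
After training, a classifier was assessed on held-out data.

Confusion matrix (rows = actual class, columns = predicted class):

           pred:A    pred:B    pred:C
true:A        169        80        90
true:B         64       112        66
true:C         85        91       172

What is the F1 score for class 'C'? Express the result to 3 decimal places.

0.509

F1 score = 2·TP/(2·TP+FP+FN).
C: TP=172, FP=90+66=156, FN=85+91=176 → 344/676 = 0.5089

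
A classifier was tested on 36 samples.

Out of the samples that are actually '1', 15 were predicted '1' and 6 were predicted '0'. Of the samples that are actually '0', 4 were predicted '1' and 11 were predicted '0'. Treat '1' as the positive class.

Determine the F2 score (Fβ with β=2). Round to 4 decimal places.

0.7282

Fβ = (1+β²)·TP / ((1+β²)·TP + β²·FN + FP), with β²=4
= 5·15 / (5·15 + 4·6 + 4) = 0.7282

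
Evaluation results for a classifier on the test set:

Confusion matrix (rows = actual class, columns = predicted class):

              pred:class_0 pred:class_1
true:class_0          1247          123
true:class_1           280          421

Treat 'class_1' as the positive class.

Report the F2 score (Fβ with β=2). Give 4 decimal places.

0.6287

Fβ = (1+β²)·TP / ((1+β²)·TP + β²·FN + FP), with β²=4
= 5·421 / (5·421 + 4·280 + 123) = 0.6287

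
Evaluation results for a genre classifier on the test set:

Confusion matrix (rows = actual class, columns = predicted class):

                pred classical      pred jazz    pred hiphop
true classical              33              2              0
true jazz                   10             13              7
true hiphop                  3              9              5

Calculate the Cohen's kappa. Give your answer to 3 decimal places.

Observed agreement pₒ = trace/N = 51/82 = 0.6220
Expected agreement pₑ = Σ (rowᵢ·colᵢ)/N² = (35·46 + 30·24 + 17·12)/82² = 0.3769
κ = (pₒ − pₑ)/(1 − pₑ) = (0.6220 − 0.3769)/(1 − 0.3769) = 0.393

0.393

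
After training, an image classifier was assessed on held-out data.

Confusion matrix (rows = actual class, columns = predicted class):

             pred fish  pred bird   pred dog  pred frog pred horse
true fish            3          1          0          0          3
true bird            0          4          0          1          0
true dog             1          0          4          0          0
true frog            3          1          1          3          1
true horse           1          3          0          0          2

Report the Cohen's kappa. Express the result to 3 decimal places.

0.380

Observed agreement pₒ = trace/N = 16/32 = 0.5000
Expected agreement pₑ = Σ (rowᵢ·colᵢ)/N² = (7·8 + 5·9 + 5·5 + 9·4 + 6·6)/32² = 0.1934
κ = (pₒ − pₑ)/(1 − pₑ) = (0.5000 − 0.1934)/(1 − 0.1934) = 0.380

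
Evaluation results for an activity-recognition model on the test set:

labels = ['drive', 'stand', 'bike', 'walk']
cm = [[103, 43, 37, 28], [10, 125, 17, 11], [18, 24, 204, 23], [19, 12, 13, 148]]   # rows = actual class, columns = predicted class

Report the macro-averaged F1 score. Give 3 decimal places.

Per-class F1 score (2·TP/(2·TP+FP+FN)):
  drive: TP=103, FP=10+18+19=47, FN=43+37+28=108 → 206/361 = 0.5706
  stand: TP=125, FP=43+24+12=79, FN=10+17+11=38 → 250/367 = 0.6812
  bike: TP=204, FP=37+17+13=67, FN=18+24+23=65 → 408/540 = 0.7556
  walk: TP=148, FP=28+11+23=62, FN=19+12+13=44 → 296/402 = 0.7363
Macro-F1 score = mean = (0.5706 + 0.6812 + 0.7556 + 0.7363) / 4 = 0.686

0.686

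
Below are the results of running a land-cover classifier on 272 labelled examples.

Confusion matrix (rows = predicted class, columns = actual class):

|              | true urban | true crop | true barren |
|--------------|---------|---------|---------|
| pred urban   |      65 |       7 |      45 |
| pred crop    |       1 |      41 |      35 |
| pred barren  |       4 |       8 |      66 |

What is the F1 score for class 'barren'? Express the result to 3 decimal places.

0.589

Take TP from the diagonal, FP from the rest of the 'barren' prediction marginal, FN from the rest of the 'barren' actual marginal.
F1 score = 2·TP/(2·TP+FP+FN).
barren: TP=66, FP=4+8=12, FN=45+35=80 → 132/224 = 0.5893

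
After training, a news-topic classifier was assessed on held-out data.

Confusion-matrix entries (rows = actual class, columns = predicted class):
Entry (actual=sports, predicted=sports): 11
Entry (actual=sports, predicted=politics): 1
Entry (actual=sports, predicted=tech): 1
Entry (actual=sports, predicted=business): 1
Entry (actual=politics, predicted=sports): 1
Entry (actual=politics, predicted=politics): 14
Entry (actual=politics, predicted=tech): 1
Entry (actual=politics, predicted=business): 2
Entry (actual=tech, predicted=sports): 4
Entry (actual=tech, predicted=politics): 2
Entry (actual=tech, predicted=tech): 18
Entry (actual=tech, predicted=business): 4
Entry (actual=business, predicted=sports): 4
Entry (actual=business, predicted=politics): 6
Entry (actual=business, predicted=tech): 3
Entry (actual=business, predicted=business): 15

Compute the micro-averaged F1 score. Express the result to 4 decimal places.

0.6591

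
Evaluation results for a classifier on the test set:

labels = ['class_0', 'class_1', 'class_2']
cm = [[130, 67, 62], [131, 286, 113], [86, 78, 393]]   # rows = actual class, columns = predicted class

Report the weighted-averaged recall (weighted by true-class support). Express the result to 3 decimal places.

Per-class recall (TP/(TP+FN)):
  class_0: TP=130, FN=67+62=129 → 130/259 = 0.5019
  class_1: TP=286, FN=131+113=244 → 286/530 = 0.5396
  class_2: TP=393, FN=86+78=164 → 393/557 = 0.7056
Weighted-recall = Σ (supportᵢ/N)·recallᵢ with N=1346: (259/1346)·0.5019 + (530/1346)·0.5396 + (557/1346)·0.7056 = 0.601

0.601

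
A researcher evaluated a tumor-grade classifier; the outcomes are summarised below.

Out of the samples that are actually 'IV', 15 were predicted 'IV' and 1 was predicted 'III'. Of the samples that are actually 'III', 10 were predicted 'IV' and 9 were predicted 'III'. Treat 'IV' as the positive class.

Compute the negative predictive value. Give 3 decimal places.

NPV = TN/(TN+FN) = 9/(9+1) = 0.900

0.900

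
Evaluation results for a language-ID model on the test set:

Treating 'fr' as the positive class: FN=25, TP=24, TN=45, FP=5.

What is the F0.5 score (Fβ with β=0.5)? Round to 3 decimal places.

Fβ = (1+β²)·TP / ((1+β²)·TP + β²·FN + FP), with β²=1/4
= 1.25·24 / (1.25·24 + 0.25·25 + 5) = 0.727

0.727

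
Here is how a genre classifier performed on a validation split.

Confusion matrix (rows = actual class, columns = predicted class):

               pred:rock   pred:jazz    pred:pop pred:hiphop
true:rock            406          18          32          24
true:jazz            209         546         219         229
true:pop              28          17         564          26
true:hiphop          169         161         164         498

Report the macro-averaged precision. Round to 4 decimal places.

0.6132

Per-class precision (TP/(TP+FP)):
  rock: TP=406, FP=209+28+169=406 → 406/812 = 0.50000
  jazz: TP=546, FP=18+17+161=196 → 546/742 = 0.73585
  pop: TP=564, FP=32+219+164=415 → 564/979 = 0.57610
  hiphop: TP=498, FP=24+229+26=279 → 498/777 = 0.64093
Macro-precision = mean = (0.50000 + 0.73585 + 0.57610 + 0.64093) / 4 = 0.6132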